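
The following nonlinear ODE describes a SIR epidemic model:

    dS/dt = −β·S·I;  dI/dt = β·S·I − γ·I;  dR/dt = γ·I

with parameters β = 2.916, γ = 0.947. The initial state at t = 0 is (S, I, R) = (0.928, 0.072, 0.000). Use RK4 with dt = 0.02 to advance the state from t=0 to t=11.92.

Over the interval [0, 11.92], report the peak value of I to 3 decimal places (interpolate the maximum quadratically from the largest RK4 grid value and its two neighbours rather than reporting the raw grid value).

max I = 0.334

t=0.000: state=(0.928, 0.072, 0.000)
step 1 (dt=0.02): k1=(-0.195, 0.127, 0.068), k2=(-0.198, 0.128, 0.069), k3=(-0.198, 0.128, 0.069), k4=(-0.201, 0.130, 0.071); state += dt/6·(k1+2k2+2k3+k4)
t=0.020: state=(0.924, 0.075, 0.001)
t=0.040: state=(0.920, 0.077, 0.003)
t=0.060: state=(0.916, 0.080, 0.004)
continuing one RK4 step at a time; state shown every 25 steps (Δt=0.5):
t=0.500: state=(0.789, 0.158, 0.053)
t=1.000: state=(0.577, 0.269, 0.154)
t=1.500: state=(0.369, 0.331, 0.299)
t=2.000: state=(0.228, 0.316, 0.455)
t=2.500: state=(0.150, 0.258, 0.592)
t=3.000: state=(0.108, 0.193, 0.699)
t=3.500: state=(0.085, 0.138, 0.777)
t=4.000: state=(0.072, 0.096, 0.832)
t=4.500: state=(0.064, 0.066, 0.870)
t=5.000: state=(0.059, 0.045, 0.896)
t=5.500: state=(0.056, 0.031, 0.914)
t=6.000: state=(0.054, 0.021, 0.926)
t=6.500: state=(0.052, 0.014, 0.934)
t=7.000: state=(0.051, 0.009, 0.939)
t=7.500: state=(0.051, 0.006, 0.943)
t=8.000: state=(0.051, 0.004, 0.945)
t=8.500: state=(0.050, 0.003, 0.947)
t=9.000: state=(0.050, 0.002, 0.948)
t=9.500: state=(0.050, 0.001, 0.949)
t=10.000: state=(0.050, 0.001, 0.949)
t=10.500: state=(0.050, 0.001, 0.950)
t=11.000: state=(0.050, 0.000, 0.950)
t=11.500: state=(0.050, 0.000, 0.950)
t=11.920: state=(0.050, 0.000, 0.950)
largest grid value and its neighbours: I(1.620)=0.33424, I(1.640)=0.33425, I(1.660)=0.33414
parabola through these three points peaks at t≈1.632 with I≈0.33426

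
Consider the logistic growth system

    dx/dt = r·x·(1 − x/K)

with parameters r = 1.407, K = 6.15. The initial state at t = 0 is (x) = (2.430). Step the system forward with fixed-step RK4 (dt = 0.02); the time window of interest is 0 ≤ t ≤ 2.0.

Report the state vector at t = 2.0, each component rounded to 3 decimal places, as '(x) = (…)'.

t=0.000: state=(2.430)
step 1 (dt=0.02): k1=(2.068), k2=(2.074), k3=(2.074), k4=(2.080); state += dt/6·(k1+2k2+2k3+k4)
t=0.020: state=(2.471)
t=0.040: state=(2.513)
t=0.060: state=(2.555)
continuing one RK4 step at a time; state shown every 5 steps (Δt=0.1):
t=0.100: state=(2.640)
t=0.200: state=(2.853)
t=0.300: state=(3.069)
t=0.400: state=(3.285)
t=0.500: state=(3.499)
t=0.600: state=(3.709)
t=0.700: state=(3.913)
t=0.800: state=(4.109)
t=0.900: state=(4.296)
t=1.000: state=(4.473)
t=1.100: state=(4.639)
t=1.200: state=(4.794)
t=1.300: state=(4.937)
t=1.400: state=(5.068)
t=1.500: state=(5.188)
t=1.600: state=(5.296)
t=1.700: state=(5.395)
t=1.800: state=(5.483)
t=1.900: state=(5.562)
t=2.000: state=(5.633)

(x) = (5.633)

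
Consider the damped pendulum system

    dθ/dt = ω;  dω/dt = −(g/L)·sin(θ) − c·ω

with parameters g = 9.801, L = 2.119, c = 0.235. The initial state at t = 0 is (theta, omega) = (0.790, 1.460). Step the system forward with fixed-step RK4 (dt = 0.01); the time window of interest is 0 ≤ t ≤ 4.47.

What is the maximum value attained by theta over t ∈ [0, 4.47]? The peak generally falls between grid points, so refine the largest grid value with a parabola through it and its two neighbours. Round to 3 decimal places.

max theta = 1.062

t=0.000: state=(0.790, 1.460)
step 1 (dt=0.01): k1=(1.460, -3.629), k2=(1.442, -3.648), k3=(1.442, -3.648), k4=(1.424, -3.667); state += dt/6·(k1+2k2+2k3+k4)
t=0.010: state=(0.804, 1.424)
t=0.020: state=(0.818, 1.387)
t=0.030: state=(0.832, 1.349)
continuing one RK4 step at a time; state shown every 20 steps (Δt=0.2):
t=0.200: state=(1.005, 0.680)
t=0.400: state=(1.060, -0.133)
t=0.600: state=(0.955, -0.897)
t=0.800: state=(0.710, -1.528)
t=1.000: state=(0.360, -1.920)
t=1.200: state=(-0.036, -1.977)
t=1.400: state=(-0.407, -1.683)
t=1.600: state=(-0.691, -1.128)
t=1.800: state=(-0.849, -0.439)
t=2.000: state=(-0.866, 0.271)
t=2.200: state=(-0.745, 0.916)
t=2.400: state=(-0.509, 1.409)
t=2.600: state=(-0.198, 1.658)
t=2.800: state=(0.134, 1.609)
t=3.000: state=(0.427, 1.280)
t=3.200: state=(0.633, 0.758)
t=3.400: state=(0.724, 0.149)
t=3.600: state=(0.693, -0.453)
t=3.800: state=(0.549, -0.963)
t=4.000: state=(0.319, -1.302)
t=4.200: state=(0.044, -1.406)
t=4.400: state=(-0.226, -1.256)
t=4.470: state=(-0.310, -1.150)
largest grid value and its neighbours: theta(0.360)=1.06201, theta(0.370)=1.06209, theta(0.380)=1.06176
parabola through these three points peaks at t≈0.367 with theta≈1.06211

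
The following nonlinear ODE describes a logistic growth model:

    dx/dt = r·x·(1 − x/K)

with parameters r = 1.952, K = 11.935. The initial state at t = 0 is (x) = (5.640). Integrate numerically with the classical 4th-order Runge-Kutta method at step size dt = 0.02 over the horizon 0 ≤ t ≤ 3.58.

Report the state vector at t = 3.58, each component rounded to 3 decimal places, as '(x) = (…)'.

(x) = (11.923)

t=0.000: state=(5.640)
step 1 (dt=0.02): k1=(5.807), k2=(5.812), k3=(5.812), k4=(5.817); state += dt/6·(k1+2k2+2k3+k4)
t=0.020: state=(5.756)
t=0.040: state=(5.873)
t=0.060: state=(5.989)
continuing one RK4 step at a time; state shown every 10 steps (Δt=0.2):
t=0.200: state=(6.799)
t=0.400: state=(7.898)
t=0.600: state=(8.867)
t=0.800: state=(9.671)
t=1.000: state=(10.302)
t=1.200: state=(10.779)
t=1.400: state=(11.127)
t=1.600: state=(11.376)
t=1.800: state=(11.551)
t=2.000: state=(11.672)
t=2.200: state=(11.756)
t=2.400: state=(11.813)
t=2.600: state=(11.852)
t=2.800: state=(11.879)
t=3.000: state=(11.897)
t=3.200: state=(11.909)
t=3.400: state=(11.918)
t=3.580: state=(11.923)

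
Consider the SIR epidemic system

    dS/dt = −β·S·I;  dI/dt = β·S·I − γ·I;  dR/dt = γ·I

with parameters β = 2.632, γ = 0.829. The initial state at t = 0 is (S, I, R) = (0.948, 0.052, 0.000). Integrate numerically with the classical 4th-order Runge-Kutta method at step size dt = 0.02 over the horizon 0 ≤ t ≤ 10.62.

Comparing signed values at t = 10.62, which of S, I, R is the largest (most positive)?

largest component: R

t=0.000: state=(0.948, 0.052, 0.000)
step 1 (dt=0.02): k1=(-0.130, 0.087, 0.043), k2=(-0.132, 0.088, 0.044), k3=(-0.132, 0.088, 0.044), k4=(-0.134, 0.089, 0.045); state += dt/6·(k1+2k2+2k3+k4)
t=0.020: state=(0.945, 0.054, 0.001)
t=0.040: state=(0.943, 0.056, 0.002)
t=0.060: state=(0.940, 0.057, 0.003)
continuing one RK4 step at a time; state shown every 25 steps (Δt=0.5):
t=0.500: state=(0.854, 0.113, 0.033)
t=1.000: state=(0.693, 0.208, 0.099)
t=1.500: state=(0.494, 0.301, 0.205)
t=2.000: state=(0.322, 0.338, 0.340)
t=2.500: state=(0.208, 0.314, 0.477)
t=3.000: state=(0.143, 0.261, 0.597)
t=3.500: state=(0.105, 0.202, 0.693)
t=4.000: state=(0.083, 0.151, 0.765)
t=4.500: state=(0.070, 0.110, 0.819)
t=5.000: state=(0.062, 0.080, 0.858)
t=5.500: state=(0.057, 0.057, 0.886)
t=6.000: state=(0.053, 0.040, 0.906)
t=6.500: state=(0.051, 0.029, 0.920)
t=7.000: state=(0.049, 0.020, 0.930)
t=7.500: state=(0.048, 0.014, 0.937)
t=8.000: state=(0.048, 0.010, 0.942)
t=8.500: state=(0.047, 0.007, 0.946)
t=9.000: state=(0.047, 0.005, 0.948)
t=9.500: state=(0.046, 0.003, 0.950)
t=10.000: state=(0.046, 0.002, 0.951)
t=10.500: state=(0.046, 0.002, 0.952)
t=10.620: state=(0.046, 0.002, 0.952)
compare at T: S=0.046, I=0.002, R=0.952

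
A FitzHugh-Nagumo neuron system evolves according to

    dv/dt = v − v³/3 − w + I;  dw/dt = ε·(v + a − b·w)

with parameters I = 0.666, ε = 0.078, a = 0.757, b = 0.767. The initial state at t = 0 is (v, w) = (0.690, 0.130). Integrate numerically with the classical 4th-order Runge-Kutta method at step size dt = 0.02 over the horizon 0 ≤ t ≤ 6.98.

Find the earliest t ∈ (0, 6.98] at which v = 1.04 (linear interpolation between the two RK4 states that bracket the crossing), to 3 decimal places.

t = 0.302

t=0.000: state=(0.690, 0.130)
step 1 (dt=0.02): k1=(1.116, 0.105), k2=(1.121, 0.106), k3=(1.121, 0.106), k4=(1.126, 0.107); state += dt/6·(k1+2k2+2k3+k4)
t=0.020: state=(0.712, 0.132)
t=0.040: state=(0.735, 0.134)
t=0.060: state=(0.758, 0.136)
t=0.300: state=(1.038, 0.165)
next step: t=0.320: state=(1.061, 0.168) — v has crossed 1.04
linear interpolation between t=0.300 (1.03767) and t=0.320 (1.06094) → t≈0.302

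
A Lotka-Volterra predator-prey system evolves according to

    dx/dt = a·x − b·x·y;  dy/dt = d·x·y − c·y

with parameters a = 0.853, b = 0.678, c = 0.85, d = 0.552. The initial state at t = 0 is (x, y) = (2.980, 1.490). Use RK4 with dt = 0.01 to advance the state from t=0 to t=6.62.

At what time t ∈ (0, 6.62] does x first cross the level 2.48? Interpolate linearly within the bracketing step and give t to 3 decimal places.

t = 0.503

t=0.000: state=(2.980, 1.490)
step 1 (dt=0.01): k1=(-0.469, 1.184), k2=(-0.480, 1.187), k3=(-0.480, 1.187), k4=(-0.492, 1.190); state += dt/6·(k1+2k2+2k3+k4)
t=0.010: state=(2.975, 1.502)
t=0.020: state=(2.970, 1.514)
t=0.030: state=(2.965, 1.526)
continuing one RK4 step at a time; state shown every 25 steps (Δt=0.25):
t=0.250: state=(2.792, 1.797)
t=0.500: state=(2.484, 2.093)
next step: t=0.510: state=(2.470, 2.104) — x has crossed 2.48
linear interpolation between t=0.500 (2.48383) and t=0.510 (2.46971) → t≈0.503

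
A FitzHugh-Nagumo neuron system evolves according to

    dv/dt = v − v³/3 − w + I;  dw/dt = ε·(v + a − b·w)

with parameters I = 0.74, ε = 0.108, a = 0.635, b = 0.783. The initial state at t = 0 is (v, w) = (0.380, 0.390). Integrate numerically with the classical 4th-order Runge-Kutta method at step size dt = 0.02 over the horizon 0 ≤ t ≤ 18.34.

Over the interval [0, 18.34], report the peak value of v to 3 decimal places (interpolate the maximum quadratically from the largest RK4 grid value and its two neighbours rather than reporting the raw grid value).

t=0.000: state=(0.380, 0.390)
step 1 (dt=0.02): k1=(0.712, 0.077), k2=(0.717, 0.077), k3=(0.717, 0.077), k4=(0.722, 0.078); state += dt/6·(k1+2k2+2k3+k4)
t=0.020: state=(0.394, 0.392)
t=0.040: state=(0.409, 0.393)
t=0.060: state=(0.424, 0.395)
continuing one RK4 step at a time; state shown every 50 steps (Δt=1):
t=1.000: state=(1.255, 0.508)
t=2.000: state=(1.697, 0.692)
t=3.000: state=(1.694, 0.879)
t=4.000: state=(1.613, 1.045)
t=5.000: state=(1.519, 1.188)
t=6.000: state=(1.419, 1.310)
t=7.000: state=(1.312, 1.410)
t=8.000: state=(1.194, 1.492)
t=9.000: state=(1.058, 1.553)
t=10.000: state=(0.886, 1.594)
t=11.000: state=(0.636, 1.610)
t=12.000: state=(0.170, 1.590)
t=13.000: state=(-0.898, 1.495)
t=14.000: state=(-1.844, 1.286)
t=15.000: state=(-1.894, 1.051)
t=16.000: state=(-1.817, 0.839)
t=17.000: state=(-1.732, 0.653)
t=18.000: state=(-1.645, 0.491)
t=18.340: state=(-1.615, 0.441)
largest grid value and its neighbours: v(2.380)=1.71716, v(2.400)=1.71721, v(2.420)=1.71718
parabola through these three points peaks at t≈2.402 with v≈1.71721

max v = 1.717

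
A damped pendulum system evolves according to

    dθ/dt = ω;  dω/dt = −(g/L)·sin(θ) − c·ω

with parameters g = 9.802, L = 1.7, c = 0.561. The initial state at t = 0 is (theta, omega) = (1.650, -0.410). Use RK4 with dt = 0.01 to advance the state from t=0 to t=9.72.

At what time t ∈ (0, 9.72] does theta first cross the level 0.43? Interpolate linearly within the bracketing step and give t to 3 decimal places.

t = 0.641

t=0.000: state=(1.650, -0.410)
step 1 (dt=0.01): k1=(-0.410, -5.518), k2=(-0.438, -5.503), k3=(-0.438, -5.503), k4=(-0.465, -5.489); state += dt/6·(k1+2k2+2k3+k4)
t=0.010: state=(1.646, -0.465)
t=0.020: state=(1.641, -0.520)
t=0.030: state=(1.635, -0.574)
continuing one RK4 step at a time; state shown every 50 steps (Δt=0.5):
t=0.500: state=(0.827, -2.669)
t=0.640: state=(0.432, -2.921)
next step: t=0.650: state=(0.403, -2.928) — theta has crossed 0.43
linear interpolation between t=0.640 (0.43230) and t=0.650 (0.40305) → t≈0.641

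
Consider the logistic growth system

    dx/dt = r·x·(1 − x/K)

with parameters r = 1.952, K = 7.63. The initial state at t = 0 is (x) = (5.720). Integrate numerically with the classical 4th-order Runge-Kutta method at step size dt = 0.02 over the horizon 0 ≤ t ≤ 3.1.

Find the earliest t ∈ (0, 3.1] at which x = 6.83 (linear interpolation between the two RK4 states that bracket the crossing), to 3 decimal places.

t=0.000: state=(5.720)
step 1 (dt=0.02): k1=(2.795), k2=(2.768), k3=(2.768), k4=(2.740); state += dt/6·(k1+2k2+2k3+k4)
t=0.020: state=(5.775)
t=0.040: state=(5.830)
t=0.060: state=(5.883)
continuing one RK4 step at a time; state shown every 10 steps (Δt=0.2):
t=0.200: state=(6.224)
t=0.400: state=(6.618)
t=0.520: state=(6.806)
next step: t=0.540: state=(6.835) — x has crossed 6.83
linear interpolation between t=0.520 (6.80638) and t=0.540 (6.83463) → t≈0.537

t = 0.537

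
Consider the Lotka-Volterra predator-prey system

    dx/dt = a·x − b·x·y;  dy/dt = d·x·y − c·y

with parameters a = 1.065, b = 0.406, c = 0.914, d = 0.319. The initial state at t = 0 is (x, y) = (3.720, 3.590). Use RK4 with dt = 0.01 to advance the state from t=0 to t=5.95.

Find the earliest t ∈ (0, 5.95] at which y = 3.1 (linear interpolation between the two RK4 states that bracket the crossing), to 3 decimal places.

t=0.000: state=(3.720, 3.590)
step 1 (dt=0.01): k1=(-1.460, 0.979), k2=(-1.465, 0.972), k3=(-1.465, 0.972), k4=(-1.469, 0.965); state += dt/6·(k1+2k2+2k3+k4)
t=0.010: state=(3.705, 3.600)
t=0.020: state=(3.691, 3.609)
t=0.030: state=(3.676, 3.619)
continuing one RK4 step at a time; state shown every 20 steps (Δt=0.2):
t=0.200: state=(3.415, 3.755)
t=0.400: state=(3.101, 3.850)
t=0.600: state=(2.803, 3.871)
t=0.800: state=(2.537, 3.822)
t=1.000: state=(2.311, 3.716)
t=1.200: state=(2.127, 3.565)
t=1.400: state=(1.985, 3.385)
t=1.600: state=(1.881, 3.189)
t=1.680: state=(1.849, 3.108)
next step: t=1.690: state=(1.845, 3.098) — y has crossed 3.1
linear interpolation between t=1.680 (3.10811) and t=1.690 (3.09803) → t≈1.688

t = 1.688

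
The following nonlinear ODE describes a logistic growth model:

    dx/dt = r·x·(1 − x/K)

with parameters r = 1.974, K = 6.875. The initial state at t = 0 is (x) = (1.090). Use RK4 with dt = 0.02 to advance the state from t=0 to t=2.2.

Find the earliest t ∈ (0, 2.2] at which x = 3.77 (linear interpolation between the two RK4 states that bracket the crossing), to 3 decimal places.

t=0.000: state=(1.090)
step 1 (dt=0.02): k1=(1.811), k2=(1.835), k3=(1.835), k4=(1.860); state += dt/6·(k1+2k2+2k3+k4)
t=0.020: state=(1.127)
t=0.040: state=(1.164)
t=0.060: state=(1.203)
continuing one RK4 step at a time; state shown every 5 steps (Δt=0.1):
t=0.100: state=(1.283)
t=0.200: state=(1.502)
t=0.300: state=(1.747)
t=0.400: state=(2.016)
t=0.500: state=(2.309)
t=0.600: state=(2.620)
t=0.700: state=(2.947)
t=0.800: state=(3.283)
t=0.900: state=(3.622)
t=0.940: state=(3.757)
next step: t=0.960: state=(3.824) — x has crossed 3.77
linear interpolation between t=0.940 (3.75707) and t=0.960 (3.82421) → t≈0.944

t = 0.944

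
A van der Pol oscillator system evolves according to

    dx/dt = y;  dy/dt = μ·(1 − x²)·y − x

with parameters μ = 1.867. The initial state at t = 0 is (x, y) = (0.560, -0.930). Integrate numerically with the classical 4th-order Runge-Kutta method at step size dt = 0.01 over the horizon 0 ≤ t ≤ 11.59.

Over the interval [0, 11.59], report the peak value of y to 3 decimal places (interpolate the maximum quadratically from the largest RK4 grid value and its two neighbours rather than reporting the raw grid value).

t=0.000: state=(0.560, -0.930)
step 1 (dt=0.01): k1=(-0.930, -1.752), k2=(-0.939, -1.767), k3=(-0.939, -1.768), k4=(-0.948, -1.784); state += dt/6·(k1+2k2+2k3+k4)
t=0.010: state=(0.551, -0.948)
t=0.020: state=(0.541, -0.966)
t=0.030: state=(0.531, -0.984)
continuing one RK4 step at a time; state shown every 50 steps (Δt=0.5):
t=0.500: state=(-0.214, -2.376)
t=1.000: state=(-1.590, -1.992)
t=1.500: state=(-1.905, 0.138)
t=2.000: state=(-1.754, 0.394)
t=2.500: state=(-1.530, 0.506)
t=3.000: state=(-1.235, 0.696)
t=3.500: state=(-0.788, 1.178)
t=4.000: state=(0.125, 2.776)
t=4.500: state=(1.725, 2.094)
t=5.000: state=(2.005, -0.184)
t=5.500: state=(1.852, -0.372)
t=6.000: state=(1.646, -0.455)
t=6.500: state=(1.389, -0.588)
t=7.000: state=(1.032, -0.883)
t=7.500: state=(0.413, -1.778)
t=8.000: state=(-0.992, -3.649)
t=8.500: state=(-2.003, -0.312)
t=9.000: state=(-1.936, 0.323)
t=9.500: state=(-1.750, 0.413)
t=10.000: state=(-1.521, 0.513)
t=10.500: state=(-1.222, 0.708)
t=11.000: state=(-0.765, 1.211)
t=11.500: state=(0.180, 2.874)
t=11.590: state=(0.459, 3.309)
largest grid value and its neighbours: y(4.230)=3.65181, y(4.240)=3.65562, y(4.250)=3.65449
parabola through these three points peaks at t≈4.243 with y≈3.65581

max y = 3.656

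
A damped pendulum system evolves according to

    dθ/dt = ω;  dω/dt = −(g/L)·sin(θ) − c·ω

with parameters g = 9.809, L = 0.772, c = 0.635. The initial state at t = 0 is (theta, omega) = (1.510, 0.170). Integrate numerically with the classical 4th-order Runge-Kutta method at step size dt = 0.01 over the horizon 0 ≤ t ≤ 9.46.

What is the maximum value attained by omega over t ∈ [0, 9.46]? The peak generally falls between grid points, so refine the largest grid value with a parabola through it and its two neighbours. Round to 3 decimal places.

t=0.000: state=(1.510, 0.170)
step 1 (dt=0.01): k1=(0.170, -12.790), k2=(0.106, -12.750), k3=(0.106, -12.750), k4=(0.042, -12.710); state += dt/6·(k1+2k2+2k3+k4)
t=0.010: state=(1.511, 0.042)
t=0.020: state=(1.511, -0.084)
t=0.030: state=(1.509, -0.210)
continuing one RK4 step at a time; state shown every 50 steps (Δt=0.5):
t=0.500: state=(0.255, -4.232)
t=1.000: state=(-1.069, -0.098)
t=1.500: state=(-0.042, 3.138)
t=2.000: state=(0.771, -0.467)
t=2.500: state=(-0.151, -2.179)
t=3.000: state=(-0.516, 0.906)
t=3.500: state=(0.257, 1.322)
t=4.000: state=(0.297, -1.065)
t=4.500: state=(-0.279, -0.627)
t=5.000: state=(-0.125, 0.982)
t=5.500: state=(0.244, 0.134)
t=6.000: state=(0.009, -0.761)
t=6.500: state=(-0.180, 0.158)
t=7.000: state=(0.055, 0.500)
t=7.500: state=(0.113, -0.286)
t=8.000: state=(-0.078, -0.266)
t=8.500: state=(-0.055, 0.300)
t=9.000: state=(0.076, 0.090)
t=9.460: state=(0.024, -0.246)
largest grid value and its neighbours: omega(1.450)=3.16178, omega(1.460)=3.16491, omega(1.470)=3.16407
parabola through these three points peaks at t≈1.463 with omega≈3.16508

max omega = 3.165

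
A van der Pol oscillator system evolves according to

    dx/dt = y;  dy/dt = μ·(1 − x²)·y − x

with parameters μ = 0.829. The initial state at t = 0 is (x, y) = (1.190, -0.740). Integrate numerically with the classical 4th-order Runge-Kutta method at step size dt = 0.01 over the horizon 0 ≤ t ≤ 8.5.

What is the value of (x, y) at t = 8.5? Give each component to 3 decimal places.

(x, y) = (-1.973, -0.420)

t=0.000: state=(1.190, -0.740)
step 1 (dt=0.01): k1=(-0.740, -0.935), k2=(-0.745, -0.935), k3=(-0.745, -0.935), k4=(-0.749, -0.935); state += dt/6·(k1+2k2+2k3+k4)
t=0.010: state=(1.183, -0.749)
t=0.020: state=(1.175, -0.759)
t=0.030: state=(1.167, -0.768)
continuing one RK4 step at a time; state shown every 50 steps (Δt=0.5):
t=0.500: state=(0.697, -1.259)
t=1.000: state=(-0.110, -1.996)
t=1.500: state=(-1.208, -2.093)
t=2.000: state=(-1.875, -0.506)
t=2.500: state=(-1.858, 0.411)
t=3.000: state=(-1.552, 0.785)
t=3.500: state=(-1.073, 1.154)
t=4.000: state=(-0.352, 1.792)
t=4.500: state=(0.747, 2.493)
t=5.000: state=(1.779, 1.250)
t=5.500: state=(1.992, -0.174)
t=6.000: state=(1.767, -0.650)
t=6.500: state=(1.367, -0.954)
t=7.000: state=(0.787, -1.411)
t=7.500: state=(-0.104, -2.203)
t=8.000: state=(-1.307, -2.232)
t=8.500: state=(-1.973, -0.420)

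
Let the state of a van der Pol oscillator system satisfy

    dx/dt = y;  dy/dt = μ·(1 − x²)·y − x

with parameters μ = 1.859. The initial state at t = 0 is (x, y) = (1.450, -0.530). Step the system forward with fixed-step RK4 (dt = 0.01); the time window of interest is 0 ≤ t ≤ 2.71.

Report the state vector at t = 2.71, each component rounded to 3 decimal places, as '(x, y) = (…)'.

t=0.000: state=(1.450, -0.530)
step 1 (dt=0.01): k1=(-0.530, -0.364), k2=(-0.532, -0.365), k3=(-0.532, -0.365), k4=(-0.534, -0.366); state += dt/6·(k1+2k2+2k3+k4)
t=0.010: state=(1.445, -0.534)
t=0.020: state=(1.439, -0.537)
t=0.030: state=(1.434, -0.541)
continuing one RK4 step at a time; state shown every 10 steps (Δt=0.1):
t=0.100: state=(1.395, -0.568)
t=0.200: state=(1.336, -0.610)
t=0.300: state=(1.273, -0.658)
t=0.400: state=(1.205, -0.713)
t=0.500: state=(1.130, -0.780)
t=0.600: state=(1.048, -0.861)
t=0.700: state=(0.957, -0.960)
t=0.800: state=(0.855, -1.084)
t=0.900: state=(0.739, -1.243)
t=1.000: state=(0.605, -1.446)
t=1.100: state=(0.448, -1.710)
t=1.200: state=(0.261, -2.049)
t=1.300: state=(0.035, -2.472)
t=1.400: state=(-0.236, -2.958)
t=1.500: state=(-0.555, -3.415)
t=1.600: state=(-0.911, -3.641)
t=1.700: state=(-1.268, -3.401)
t=1.800: state=(-1.575, -2.672)
t=1.900: state=(-1.795, -1.746)
t=2.000: state=(-1.928, -0.949)
t=2.100: state=(-1.994, -0.405)
t=2.200: state=(-2.017, -0.077)
t=2.300: state=(-2.014, 0.110)
t=2.400: state=(-1.997, 0.216)
t=2.500: state=(-1.972, 0.278)
t=2.600: state=(-1.942, 0.317)
t=2.700: state=(-1.909, 0.343)
t=2.710: state=(-1.906, 0.345)

(x, y) = (-1.906, 0.345)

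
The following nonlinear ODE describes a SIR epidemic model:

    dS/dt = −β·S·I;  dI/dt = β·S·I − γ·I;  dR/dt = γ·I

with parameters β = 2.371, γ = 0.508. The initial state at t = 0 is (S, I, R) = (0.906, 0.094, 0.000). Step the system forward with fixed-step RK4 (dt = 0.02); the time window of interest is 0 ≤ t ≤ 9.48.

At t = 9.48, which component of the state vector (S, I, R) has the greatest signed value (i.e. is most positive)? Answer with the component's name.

largest component: R

t=0.000: state=(0.906, 0.094, 0.000)
step 1 (dt=0.02): k1=(-0.202, 0.154, 0.048), k2=(-0.205, 0.156, 0.049), k3=(-0.205, 0.156, 0.049), k4=(-0.208, 0.158, 0.049); state += dt/6·(k1+2k2+2k3+k4)
t=0.020: state=(0.902, 0.097, 0.001)
t=0.040: state=(0.898, 0.100, 0.002)
t=0.060: state=(0.893, 0.104, 0.003)
continuing one RK4 step at a time; state shown every 25 steps (Δt=0.5):
t=0.500: state=(0.766, 0.198, 0.036)
t=1.000: state=(0.558, 0.338, 0.104)
t=1.500: state=(0.348, 0.447, 0.205)
t=2.000: state=(0.200, 0.476, 0.324)
t=2.500: state=(0.115, 0.443, 0.442)
t=3.000: state=(0.071, 0.383, 0.547)
t=3.500: state=(0.047, 0.318, 0.636)
t=4.000: state=(0.033, 0.258, 0.709)
t=4.500: state=(0.025, 0.207, 0.768)
t=5.000: state=(0.020, 0.165, 0.815)
t=5.500: state=(0.017, 0.131, 0.852)
t=6.000: state=(0.015, 0.103, 0.882)
t=6.500: state=(0.013, 0.082, 0.905)
t=7.000: state=(0.012, 0.064, 0.924)
t=7.500: state=(0.011, 0.051, 0.938)
t=8.000: state=(0.011, 0.040, 0.950)
t=8.500: state=(0.010, 0.031, 0.958)
t=9.000: state=(0.010, 0.024, 0.966)
t=9.480: state=(0.010, 0.019, 0.971)
compare at T: S=0.010, I=0.019, R=0.971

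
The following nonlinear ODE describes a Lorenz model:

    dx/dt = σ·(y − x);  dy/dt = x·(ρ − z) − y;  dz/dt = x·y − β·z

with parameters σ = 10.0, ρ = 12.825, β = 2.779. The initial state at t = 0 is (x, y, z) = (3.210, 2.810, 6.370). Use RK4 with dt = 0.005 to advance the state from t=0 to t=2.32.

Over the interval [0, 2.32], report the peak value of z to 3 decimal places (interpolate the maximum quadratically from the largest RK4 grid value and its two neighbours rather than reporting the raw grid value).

max z = 16.136

t=0.000: state=(3.210, 2.810, 6.370)
step 1 (dt=0.005): k1=(-4.000, 17.911, -8.682), k2=(-3.452, 17.871, -8.507), k3=(-3.467, 17.878, -8.504), k4=(-2.933, 17.845, -8.327); state += dt/6·(k1+2k2+2k3+k4)
t=0.005: state=(3.193, 2.899, 6.327)
t=0.010: state=(3.181, 2.988, 6.287)
t=0.015: state=(3.173, 3.077, 6.248)
continuing one RK4 step at a time; state shown every 20 steps (Δt=0.1):
t=0.100: state=(3.627, 4.670, 5.918)
t=0.200: state=(5.100, 6.940, 6.709)
t=0.300: state=(7.100, 9.078, 9.470)
t=0.400: state=(8.523, 9.097, 13.675)
t=0.500: state=(7.954, 6.343, 16.091)
t=0.600: state=(5.894, 3.734, 15.156)
t=0.700: state=(4.108, 2.796, 12.822)
t=0.800: state=(3.287, 2.919, 10.590)
t=0.900: state=(3.282, 3.603, 8.933)
t=1.000: state=(3.883, 4.751, 8.062)
t=1.100: state=(4.986, 6.296, 8.256)
t=1.200: state=(6.390, 7.788, 9.819)
t=1.300: state=(7.502, 8.169, 12.431)
t=1.400: state=(7.504, 6.832, 14.461)
t=1.500: state=(6.372, 4.965, 14.514)
t=1.600: state=(5.040, 3.908, 13.137)
t=1.700: state=(4.233, 3.766, 11.452)
t=1.800: state=(4.083, 4.228, 10.095)
t=1.900: state=(4.479, 5.104, 9.377)
t=2.000: state=(5.278, 6.215, 9.523)
t=2.100: state=(6.243, 7.161, 10.627)
t=2.200: state=(6.938, 7.327, 12.309)
t=2.300: state=(6.918, 6.492, 13.572)
t=2.320: state=(6.819, 6.253, 13.690)
largest grid value and its neighbours: z(0.510)=16.12991, z(0.515)=16.13576, z(0.520)=16.13287
parabola through these three points peaks at t≈0.516 with z≈16.13588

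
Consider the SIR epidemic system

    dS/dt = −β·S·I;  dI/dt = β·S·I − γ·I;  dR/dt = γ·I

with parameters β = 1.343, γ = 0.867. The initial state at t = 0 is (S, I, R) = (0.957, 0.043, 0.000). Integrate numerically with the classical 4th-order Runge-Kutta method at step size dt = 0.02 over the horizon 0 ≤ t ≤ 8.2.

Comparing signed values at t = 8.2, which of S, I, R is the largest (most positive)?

t=0.000: state=(0.957, 0.043, 0.000)
step 1 (dt=0.02): k1=(-0.055, 0.018, 0.037), k2=(-0.055, 0.018, 0.037), k3=(-0.055, 0.018, 0.037), k4=(-0.056, 0.018, 0.038); state += dt/6·(k1+2k2+2k3+k4)
t=0.020: state=(0.956, 0.043, 0.001)
t=0.040: state=(0.955, 0.044, 0.002)
t=0.060: state=(0.954, 0.044, 0.002)
continuing one RK4 step at a time; state shown every 25 steps (Δt=0.5):
t=0.500: state=(0.927, 0.052, 0.021)
t=1.000: state=(0.892, 0.063, 0.046)
t=1.500: state=(0.852, 0.073, 0.075)
t=2.000: state=(0.809, 0.083, 0.109)
t=2.500: state=(0.763, 0.091, 0.146)
t=3.000: state=(0.716, 0.097, 0.187)
t=3.500: state=(0.670, 0.100, 0.230)
t=4.000: state=(0.627, 0.100, 0.273)
t=4.500: state=(0.586, 0.097, 0.316)
t=5.000: state=(0.550, 0.092, 0.357)
t=5.500: state=(0.518, 0.086, 0.396)
t=6.000: state=(0.490, 0.078, 0.432)
t=6.500: state=(0.467, 0.070, 0.464)
t=7.000: state=(0.447, 0.061, 0.492)
t=7.500: state=(0.430, 0.053, 0.517)
t=8.000: state=(0.416, 0.046, 0.538)
t=8.200: state=(0.411, 0.043, 0.546)
compare at T: S=0.411, I=0.043, R=0.546

largest component: R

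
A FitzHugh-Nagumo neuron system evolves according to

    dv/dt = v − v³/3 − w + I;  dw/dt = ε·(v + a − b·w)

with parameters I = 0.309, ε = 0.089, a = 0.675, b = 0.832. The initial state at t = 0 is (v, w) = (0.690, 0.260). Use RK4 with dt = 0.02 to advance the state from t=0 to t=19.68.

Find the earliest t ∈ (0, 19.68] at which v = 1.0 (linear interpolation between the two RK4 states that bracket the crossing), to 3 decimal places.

t = 0.470

t=0.000: state=(0.690, 0.260)
step 1 (dt=0.02): k1=(0.629, 0.102), k2=(0.632, 0.103), k3=(0.632, 0.103), k4=(0.634, 0.103); state += dt/6·(k1+2k2+2k3+k4)
t=0.020: state=(0.703, 0.262)
t=0.040: state=(0.715, 0.264)
t=0.060: state=(0.728, 0.266)
t=0.460: state=(0.993, 0.312)
next step: t=0.480: state=(1.007, 0.315) — v has crossed 1.0
linear interpolation between t=0.460 (0.99349) and t=0.480 (1.00673) → t≈0.470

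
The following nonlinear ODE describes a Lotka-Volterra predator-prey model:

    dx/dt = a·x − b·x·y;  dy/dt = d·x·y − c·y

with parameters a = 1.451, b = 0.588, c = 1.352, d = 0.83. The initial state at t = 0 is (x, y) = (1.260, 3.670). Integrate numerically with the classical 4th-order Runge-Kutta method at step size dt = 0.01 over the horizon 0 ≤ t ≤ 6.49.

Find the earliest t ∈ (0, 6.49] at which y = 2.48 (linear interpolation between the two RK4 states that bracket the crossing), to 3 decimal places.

t=0.000: state=(1.260, 3.670)
step 1 (dt=0.01): k1=(-0.891, -1.124), k2=(-0.883, -1.136), k3=(-0.883, -1.135), k4=(-0.876, -1.147); state += dt/6·(k1+2k2+2k3+k4)
t=0.010: state=(1.251, 3.659)
t=0.020: state=(1.242, 3.647)
t=0.030: state=(1.234, 3.635)
continuing one RK4 step at a time; state shown every 25 steps (Δt=0.25):
t=0.250: state=(1.081, 3.332)
t=0.500: state=(0.980, 2.939)
t=0.750: state=(0.941, 2.556)
t=0.800: state=(0.939, 2.484)
next step: t=0.810: state=(0.939, 2.470) — y has crossed 2.48
linear interpolation between t=0.800 (2.48411) and t=0.810 (2.46993) → t≈0.803

t = 0.803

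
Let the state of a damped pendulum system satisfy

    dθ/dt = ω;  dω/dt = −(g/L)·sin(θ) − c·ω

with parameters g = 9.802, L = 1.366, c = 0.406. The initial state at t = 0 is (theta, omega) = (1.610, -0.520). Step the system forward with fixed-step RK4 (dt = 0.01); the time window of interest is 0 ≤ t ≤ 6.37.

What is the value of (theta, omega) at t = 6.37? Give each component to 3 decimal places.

(theta, omega) = (-0.377, 0.529)

t=0.000: state=(1.610, -0.520)
step 1 (dt=0.01): k1=(-0.520, -6.959), k2=(-0.555, -6.946), k3=(-0.555, -6.946), k4=(-0.589, -6.932); state += dt/6·(k1+2k2+2k3+k4)
t=0.010: state=(1.604, -0.589)
t=0.020: state=(1.598, -0.659)
t=0.030: state=(1.591, -0.728)
continuing one RK4 step at a time; state shown every 25 steps (Δt=0.25):
t=0.250: state=(1.270, -2.159)
t=0.500: state=(0.570, -3.298)
t=0.750: state=(-0.274, -3.209)
t=1.000: state=(-0.930, -1.905)
t=1.250: state=(-1.195, -0.205)
t=1.500: state=(-1.044, 1.371)
t=1.750: state=(-0.549, 2.467)
t=2.000: state=(0.107, 2.591)
t=2.250: state=(0.658, 1.675)
t=2.500: state=(0.905, 0.277)
t=2.750: state=(0.801, -1.064)
t=3.000: state=(0.411, -1.948)
t=3.250: state=(-0.103, -2.014)
t=3.500: state=(-0.526, -1.264)
t=3.750: state=(-0.703, -0.125)
t=4.000: state=(-0.595, 0.947)
t=4.250: state=(-0.266, 1.580)
t=4.500: state=(0.137, 1.529)
t=4.750: state=(0.446, 0.866)
t=5.000: state=(0.548, -0.062)
t=5.250: state=(0.425, -0.877)
t=5.500: state=(0.145, -1.280)
t=5.750: state=(-0.168, -1.126)
t=6.000: state=(-0.382, -0.533)
t=6.250: state=(-0.422, 0.210)
t=6.370: state=(-0.377, 0.529)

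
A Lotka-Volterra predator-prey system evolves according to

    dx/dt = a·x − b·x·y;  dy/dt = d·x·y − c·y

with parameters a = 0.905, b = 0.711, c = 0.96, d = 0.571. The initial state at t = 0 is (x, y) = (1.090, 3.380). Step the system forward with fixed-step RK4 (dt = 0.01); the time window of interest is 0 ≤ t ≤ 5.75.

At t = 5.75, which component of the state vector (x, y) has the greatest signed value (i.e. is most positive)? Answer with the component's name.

largest component: x

t=0.000: state=(1.090, 3.380)
step 1 (dt=0.01): k1=(-1.633, -1.141), k2=(-1.616, -1.155), k3=(-1.616, -1.155), k4=(-1.600, -1.168); state += dt/6·(k1+2k2+2k3+k4)
t=0.010: state=(1.074, 3.368)
t=0.020: state=(1.058, 3.357)
t=0.030: state=(1.042, 3.345)
continuing one RK4 step at a time; state shown every 20 steps (Δt=0.2):
t=0.200: state=(0.823, 3.108)
t=0.400: state=(0.648, 2.788)
t=0.600: state=(0.535, 2.461)
t=0.800: state=(0.462, 2.149)
t=1.000: state=(0.416, 1.864)
t=1.200: state=(0.390, 1.611)
t=1.400: state=(0.378, 1.389)
t=1.600: state=(0.377, 1.197)
t=1.800: state=(0.385, 1.031)
t=2.000: state=(0.403, 0.890)
t=2.200: state=(0.429, 0.771)
t=2.400: state=(0.465, 0.669)
t=2.600: state=(0.509, 0.584)
t=2.800: state=(0.565, 0.512)
t=3.000: state=(0.632, 0.453)
t=3.200: state=(0.713, 0.403)
t=3.400: state=(0.809, 0.363)
t=3.600: state=(0.923, 0.331)
t=3.800: state=(1.057, 0.305)
t=4.000: state=(1.215, 0.287)
t=4.200: state=(1.399, 0.275)
t=4.400: state=(1.613, 0.269)
t=4.600: state=(1.860, 0.271)
t=4.800: state=(2.144, 0.281)
t=5.000: state=(2.465, 0.302)
t=5.200: state=(2.824, 0.337)
t=5.400: state=(3.214, 0.392)
t=5.600: state=(3.623, 0.478)
t=5.750: state=(3.924, 0.572)
compare at T: x=3.924, y=0.572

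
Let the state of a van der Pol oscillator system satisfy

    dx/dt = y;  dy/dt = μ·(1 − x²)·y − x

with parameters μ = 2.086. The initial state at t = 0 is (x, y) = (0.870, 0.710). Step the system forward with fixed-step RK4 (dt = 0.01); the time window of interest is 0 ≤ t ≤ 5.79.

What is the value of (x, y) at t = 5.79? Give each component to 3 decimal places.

(x, y) = (-0.023, 2.612)

t=0.000: state=(0.870, 0.710)
step 1 (dt=0.01): k1=(0.710, -0.510), k2=(0.707, -0.524), k3=(0.707, -0.524), k4=(0.705, -0.538); state += dt/6·(k1+2k2+2k3+k4)
t=0.010: state=(0.877, 0.705)
t=0.020: state=(0.884, 0.699)
t=0.030: state=(0.891, 0.693)
continuing one RK4 step at a time; state shown every 20 steps (Δt=0.2):
t=0.200: state=(0.998, 0.556)
t=0.400: state=(1.088, 0.331)
t=0.600: state=(1.129, 0.088)
t=0.800: state=(1.124, -0.135)
t=1.000: state=(1.077, -0.335)
t=1.200: state=(0.991, -0.530)
t=1.400: state=(0.863, -0.753)
t=1.600: state=(0.684, -1.058)
t=1.800: state=(0.429, -1.536)
t=2.000: state=(0.049, -2.324)
t=2.200: state=(-0.521, -3.370)
t=2.400: state=(-1.238, -3.469)
t=2.600: state=(-1.772, -1.725)
t=2.800: state=(-1.962, -0.361)
t=3.000: state=(-1.977, 0.122)
t=3.200: state=(-1.935, 0.268)
t=3.400: state=(-1.875, 0.322)
t=3.600: state=(-1.808, 0.353)
t=3.800: state=(-1.735, 0.380)
t=4.000: state=(-1.656, 0.411)
t=4.200: state=(-1.570, 0.447)
t=4.400: state=(-1.476, 0.493)
t=4.600: state=(-1.372, 0.554)
t=4.800: state=(-1.253, 0.638)
t=5.000: state=(-1.114, 0.759)
t=5.200: state=(-0.945, 0.943)
t=5.400: state=(-0.729, 1.245)
t=5.600: state=(-0.433, 1.768)
t=5.790: state=(-0.023, 2.612)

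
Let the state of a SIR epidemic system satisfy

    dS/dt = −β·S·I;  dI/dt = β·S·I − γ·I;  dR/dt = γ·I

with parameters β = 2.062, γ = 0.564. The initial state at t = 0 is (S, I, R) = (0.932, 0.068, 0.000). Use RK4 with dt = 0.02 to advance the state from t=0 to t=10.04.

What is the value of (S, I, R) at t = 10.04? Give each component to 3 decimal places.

t=0.000: state=(0.932, 0.068, 0.000)
step 1 (dt=0.02): k1=(-0.131, 0.092, 0.038), k2=(-0.132, 0.093, 0.039), k3=(-0.132, 0.093, 0.039), k4=(-0.134, 0.094, 0.039); state += dt/6·(k1+2k2+2k3+k4)
t=0.020: state=(0.929, 0.070, 0.001)
t=0.040: state=(0.927, 0.072, 0.002)
t=0.060: state=(0.924, 0.074, 0.002)
continuing one RK4 step at a time; state shown every 25 steps (Δt=0.5):
t=0.500: state=(0.844, 0.129, 0.027)
t=1.000: state=(0.708, 0.217, 0.075)
t=1.500: state=(0.539, 0.311, 0.150)
t=2.000: state=(0.376, 0.376, 0.248)
t=2.500: state=(0.253, 0.390, 0.357)
t=3.000: state=(0.171, 0.365, 0.464)
t=3.500: state=(0.120, 0.319, 0.561)
t=4.000: state=(0.089, 0.268, 0.644)
t=4.500: state=(0.069, 0.219, 0.712)
t=5.000: state=(0.056, 0.176, 0.768)
t=5.500: state=(0.048, 0.140, 0.812)
t=6.000: state=(0.042, 0.111, 0.847)
t=6.500: state=(0.038, 0.087, 0.875)
t=7.000: state=(0.035, 0.068, 0.897)
t=7.500: state=(0.033, 0.053, 0.914)
t=8.000: state=(0.031, 0.041, 0.927)
t=8.500: state=(0.030, 0.032, 0.937)
t=9.000: state=(0.029, 0.025, 0.946)
t=9.500: state=(0.029, 0.020, 0.952)
t=10.000: state=(0.028, 0.015, 0.957)
t=10.040: state=(0.028, 0.015, 0.957)

(S, I, R) = (0.028, 0.015, 0.957)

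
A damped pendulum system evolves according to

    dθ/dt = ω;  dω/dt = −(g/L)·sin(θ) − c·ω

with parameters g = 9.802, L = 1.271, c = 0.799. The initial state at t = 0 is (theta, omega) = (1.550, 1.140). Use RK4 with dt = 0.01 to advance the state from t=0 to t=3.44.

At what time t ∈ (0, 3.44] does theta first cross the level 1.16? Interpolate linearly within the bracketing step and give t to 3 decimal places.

t = 0.506

t=0.000: state=(1.550, 1.140)
step 1 (dt=0.01): k1=(1.140, -8.621), k2=(1.097, -8.588), k3=(1.097, -8.588), k4=(1.054, -8.554); state += dt/6·(k1+2k2+2k3+k4)
t=0.010: state=(1.561, 1.054)
t=0.020: state=(1.571, 0.969)
t=0.030: state=(1.580, 0.884)
continuing one RK4 step at a time; state shown every 20 steps (Δt=0.2):
t=0.200: state=(1.614, -0.452)
t=0.400: state=(1.385, -1.806)
t=0.500: state=(1.175, -2.377)
next step: t=0.510: state=(1.151, -2.428) — theta has crossed 1.16
linear interpolation between t=0.500 (1.17479) and t=0.510 (1.15077) → t≈0.506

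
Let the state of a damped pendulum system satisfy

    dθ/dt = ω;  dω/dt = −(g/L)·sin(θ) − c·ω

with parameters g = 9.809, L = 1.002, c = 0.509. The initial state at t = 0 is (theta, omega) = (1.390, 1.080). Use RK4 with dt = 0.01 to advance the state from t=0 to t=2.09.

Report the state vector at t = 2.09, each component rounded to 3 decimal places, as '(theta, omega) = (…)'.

(theta, omega) = (0.642, 1.473)

t=0.000: state=(1.390, 1.080)
step 1 (dt=0.01): k1=(1.080, -10.180), k2=(1.029, -10.163), k3=(1.029, -10.163), k4=(0.978, -10.145); state += dt/6·(k1+2k2+2k3+k4)
t=0.010: state=(1.400, 0.978)
t=0.020: state=(1.410, 0.877)
t=0.030: state=(1.418, 0.776)
continuing one RK4 step at a time; state shown every 10 steps (Δt=0.1):
t=0.100: state=(1.448, 0.082)
t=0.200: state=(1.408, -0.868)
t=0.300: state=(1.276, -1.755)
t=0.400: state=(1.060, -2.547)
t=0.500: state=(0.772, -3.177)
t=0.600: state=(0.433, -3.559)
t=0.700: state=(0.071, -3.618)
t=0.800: state=(-0.279, -3.337)
t=0.900: state=(-0.586, -2.767)
t=1.000: state=(-0.826, -2.006)
t=1.100: state=(-0.985, -1.152)
t=1.200: state=(-1.056, -0.278)
t=1.300: state=(-1.041, 0.566)
t=1.400: state=(-0.945, 1.341)
t=1.500: state=(-0.777, 2.000)
t=1.600: state=(-0.551, 2.490)
t=1.700: state=(-0.286, 2.754)
t=1.800: state=(-0.009, 2.756)
t=1.900: state=(0.256, 2.499)
t=2.000: state=(0.484, 2.026)
t=2.090: state=(0.642, 1.473)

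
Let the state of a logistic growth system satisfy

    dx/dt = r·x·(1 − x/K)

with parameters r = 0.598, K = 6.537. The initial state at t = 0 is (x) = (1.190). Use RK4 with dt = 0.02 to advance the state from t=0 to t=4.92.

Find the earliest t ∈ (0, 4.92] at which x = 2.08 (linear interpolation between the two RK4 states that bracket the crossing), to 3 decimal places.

t = 1.238

t=0.000: state=(1.190)
step 1 (dt=0.02): k1=(0.582), k2=(0.584), k3=(0.584), k4=(0.587); state += dt/6·(k1+2k2+2k3+k4)
t=0.020: state=(1.202)
t=0.040: state=(1.213)
t=0.060: state=(1.225)
continuing one RK4 step at a time; state shown every 10 steps (Δt=0.2):
t=0.200: state=(1.311)
t=0.400: state=(1.441)
t=0.600: state=(1.580)
t=0.800: state=(1.727)
t=1.000: state=(1.883)
t=1.200: state=(2.048)
t=1.220: state=(2.065)
next step: t=1.240: state=(2.081) — x has crossed 2.08
linear interpolation between t=1.220 (2.06455) and t=1.240 (2.08148) → t≈1.238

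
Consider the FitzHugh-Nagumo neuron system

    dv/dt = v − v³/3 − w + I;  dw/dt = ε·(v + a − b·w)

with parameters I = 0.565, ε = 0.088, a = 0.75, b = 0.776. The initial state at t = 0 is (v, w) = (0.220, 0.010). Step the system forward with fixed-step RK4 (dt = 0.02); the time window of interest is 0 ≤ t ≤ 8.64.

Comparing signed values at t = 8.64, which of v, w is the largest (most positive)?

t=0.000: state=(0.220, 0.010)
step 1 (dt=0.02): k1=(0.771, 0.085), k2=(0.778, 0.085), k3=(0.778, 0.085), k4=(0.784, 0.086); state += dt/6·(k1+2k2+2k3+k4)
t=0.020: state=(0.236, 0.012)
t=0.040: state=(0.251, 0.013)
t=0.060: state=(0.267, 0.015)
continuing one RK4 step at a time; state shown every 25 steps (Δt=0.5):
t=0.500: state=(0.687, 0.061)
t=1.000: state=(1.242, 0.133)
t=1.500: state=(1.637, 0.225)
t=2.000: state=(1.785, 0.324)
t=2.500: state=(1.806, 0.424)
t=3.000: state=(1.784, 0.520)
t=3.500: state=(1.748, 0.611)
t=4.000: state=(1.707, 0.698)
t=4.500: state=(1.664, 0.780)
t=5.000: state=(1.620, 0.857)
t=5.500: state=(1.575, 0.930)
t=6.000: state=(1.528, 0.998)
t=6.500: state=(1.480, 1.062)
t=7.000: state=(1.430, 1.122)
t=7.500: state=(1.378, 1.177)
t=8.000: state=(1.323, 1.229)
t=8.500: state=(1.265, 1.276)
t=8.640: state=(1.248, 1.288)
compare at T: v=1.248, w=1.288

largest component: w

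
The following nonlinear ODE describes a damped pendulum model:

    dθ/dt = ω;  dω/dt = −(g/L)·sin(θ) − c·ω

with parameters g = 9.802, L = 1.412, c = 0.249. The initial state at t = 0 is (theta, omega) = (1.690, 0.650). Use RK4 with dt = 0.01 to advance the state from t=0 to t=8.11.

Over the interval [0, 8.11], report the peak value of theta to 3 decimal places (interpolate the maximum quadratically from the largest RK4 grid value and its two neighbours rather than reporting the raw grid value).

t=0.000: state=(1.690, 0.650)
step 1 (dt=0.01): k1=(0.650, -7.055), k2=(0.615, -7.043), k3=(0.615, -7.043), k4=(0.580, -7.032); state += dt/6·(k1+2k2+2k3+k4)
t=0.010: state=(1.696, 0.580)
t=0.020: state=(1.702, 0.509)
t=0.030: state=(1.706, 0.439)
continuing one RK4 step at a time; state shown every 50 steps (Δt=0.5):
t=0.500: state=(1.170, -2.645)
t=1.000: state=(-0.532, -3.262)
t=1.500: state=(-1.403, -0.045)
t=2.000: state=(-0.638, 2.842)
t=2.500: state=(0.801, 2.123)
t=3.000: state=(1.090, -0.989)
t=3.500: state=(0.035, -2.693)
t=4.000: state=(-0.938, -0.748)
t=4.500: state=(-0.617, 1.849)
t=5.000: state=(0.460, 1.838)
t=5.500: state=(0.805, -0.561)
t=6.000: state=(0.063, -1.988)
t=6.500: state=(-0.675, -0.588)
t=7.000: state=(-0.429, 1.409)
t=7.500: state=(0.365, 1.304)
t=8.000: state=(0.570, -0.547)
t=8.110: state=(0.489, -0.915)
largest grid value and its neighbours: theta(0.080)=1.71961, theta(0.090)=1.72019, theta(0.100)=1.72009
parabola through these three points peaks at t≈0.093 with theta≈1.72024

max theta = 1.720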